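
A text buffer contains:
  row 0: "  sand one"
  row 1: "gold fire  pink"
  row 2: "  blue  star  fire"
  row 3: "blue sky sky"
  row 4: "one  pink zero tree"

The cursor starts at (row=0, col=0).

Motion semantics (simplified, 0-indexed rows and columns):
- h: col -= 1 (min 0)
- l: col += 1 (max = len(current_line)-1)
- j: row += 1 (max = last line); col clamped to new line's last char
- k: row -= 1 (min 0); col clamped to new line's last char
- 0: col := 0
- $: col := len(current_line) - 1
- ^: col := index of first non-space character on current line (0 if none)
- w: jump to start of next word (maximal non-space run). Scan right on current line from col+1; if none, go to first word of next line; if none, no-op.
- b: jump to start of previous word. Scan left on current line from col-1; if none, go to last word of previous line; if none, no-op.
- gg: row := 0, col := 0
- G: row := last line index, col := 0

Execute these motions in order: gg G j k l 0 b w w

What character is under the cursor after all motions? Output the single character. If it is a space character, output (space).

Answer: s

Derivation:
After 1 (gg): row=0 col=0 char='_'
After 2 (G): row=4 col=0 char='o'
After 3 (j): row=4 col=0 char='o'
After 4 (k): row=3 col=0 char='b'
After 5 (l): row=3 col=1 char='l'
After 6 (0): row=3 col=0 char='b'
After 7 (b): row=2 col=14 char='f'
After 8 (w): row=3 col=0 char='b'
After 9 (w): row=3 col=5 char='s'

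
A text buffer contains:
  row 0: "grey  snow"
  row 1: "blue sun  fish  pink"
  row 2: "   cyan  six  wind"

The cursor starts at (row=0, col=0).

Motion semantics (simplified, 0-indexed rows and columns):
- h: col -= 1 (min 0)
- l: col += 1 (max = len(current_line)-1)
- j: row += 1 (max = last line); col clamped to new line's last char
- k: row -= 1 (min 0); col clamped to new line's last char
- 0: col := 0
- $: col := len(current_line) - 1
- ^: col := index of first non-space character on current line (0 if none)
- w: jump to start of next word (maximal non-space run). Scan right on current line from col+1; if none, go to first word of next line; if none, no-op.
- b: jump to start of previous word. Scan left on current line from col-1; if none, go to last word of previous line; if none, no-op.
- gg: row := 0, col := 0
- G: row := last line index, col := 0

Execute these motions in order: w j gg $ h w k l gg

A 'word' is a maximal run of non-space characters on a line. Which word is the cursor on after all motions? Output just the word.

Answer: grey

Derivation:
After 1 (w): row=0 col=6 char='s'
After 2 (j): row=1 col=6 char='u'
After 3 (gg): row=0 col=0 char='g'
After 4 ($): row=0 col=9 char='w'
After 5 (h): row=0 col=8 char='o'
After 6 (w): row=1 col=0 char='b'
After 7 (k): row=0 col=0 char='g'
After 8 (l): row=0 col=1 char='r'
After 9 (gg): row=0 col=0 char='g'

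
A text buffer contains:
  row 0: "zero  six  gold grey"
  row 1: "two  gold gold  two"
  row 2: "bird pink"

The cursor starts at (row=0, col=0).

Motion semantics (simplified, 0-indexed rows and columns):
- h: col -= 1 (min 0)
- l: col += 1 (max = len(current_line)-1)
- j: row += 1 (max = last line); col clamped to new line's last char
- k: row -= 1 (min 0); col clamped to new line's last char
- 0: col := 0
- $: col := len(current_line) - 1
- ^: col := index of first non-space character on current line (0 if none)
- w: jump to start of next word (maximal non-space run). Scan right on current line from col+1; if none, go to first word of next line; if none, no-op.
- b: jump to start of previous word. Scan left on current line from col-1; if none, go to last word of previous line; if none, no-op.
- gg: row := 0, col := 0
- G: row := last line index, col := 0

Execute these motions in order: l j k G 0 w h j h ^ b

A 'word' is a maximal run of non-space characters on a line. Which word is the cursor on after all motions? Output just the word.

After 1 (l): row=0 col=1 char='e'
After 2 (j): row=1 col=1 char='w'
After 3 (k): row=0 col=1 char='e'
After 4 (G): row=2 col=0 char='b'
After 5 (0): row=2 col=0 char='b'
After 6 (w): row=2 col=5 char='p'
After 7 (h): row=2 col=4 char='_'
After 8 (j): row=2 col=4 char='_'
After 9 (h): row=2 col=3 char='d'
After 10 (^): row=2 col=0 char='b'
After 11 (b): row=1 col=16 char='t'

Answer: two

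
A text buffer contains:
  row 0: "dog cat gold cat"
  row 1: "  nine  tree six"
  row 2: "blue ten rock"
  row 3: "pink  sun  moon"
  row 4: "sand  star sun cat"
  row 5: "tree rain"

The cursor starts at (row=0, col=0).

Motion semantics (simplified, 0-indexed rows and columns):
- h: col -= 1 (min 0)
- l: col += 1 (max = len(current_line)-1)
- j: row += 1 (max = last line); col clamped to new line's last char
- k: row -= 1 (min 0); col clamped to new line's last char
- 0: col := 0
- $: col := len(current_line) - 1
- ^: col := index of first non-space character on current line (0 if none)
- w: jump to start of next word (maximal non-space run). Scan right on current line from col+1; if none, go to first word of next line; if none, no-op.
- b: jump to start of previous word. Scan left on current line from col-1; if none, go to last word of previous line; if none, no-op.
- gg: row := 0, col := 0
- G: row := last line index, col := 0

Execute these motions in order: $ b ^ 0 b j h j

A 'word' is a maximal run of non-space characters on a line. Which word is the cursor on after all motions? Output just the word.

After 1 ($): row=0 col=15 char='t'
After 2 (b): row=0 col=13 char='c'
After 3 (^): row=0 col=0 char='d'
After 4 (0): row=0 col=0 char='d'
After 5 (b): row=0 col=0 char='d'
After 6 (j): row=1 col=0 char='_'
After 7 (h): row=1 col=0 char='_'
After 8 (j): row=2 col=0 char='b'

Answer: blue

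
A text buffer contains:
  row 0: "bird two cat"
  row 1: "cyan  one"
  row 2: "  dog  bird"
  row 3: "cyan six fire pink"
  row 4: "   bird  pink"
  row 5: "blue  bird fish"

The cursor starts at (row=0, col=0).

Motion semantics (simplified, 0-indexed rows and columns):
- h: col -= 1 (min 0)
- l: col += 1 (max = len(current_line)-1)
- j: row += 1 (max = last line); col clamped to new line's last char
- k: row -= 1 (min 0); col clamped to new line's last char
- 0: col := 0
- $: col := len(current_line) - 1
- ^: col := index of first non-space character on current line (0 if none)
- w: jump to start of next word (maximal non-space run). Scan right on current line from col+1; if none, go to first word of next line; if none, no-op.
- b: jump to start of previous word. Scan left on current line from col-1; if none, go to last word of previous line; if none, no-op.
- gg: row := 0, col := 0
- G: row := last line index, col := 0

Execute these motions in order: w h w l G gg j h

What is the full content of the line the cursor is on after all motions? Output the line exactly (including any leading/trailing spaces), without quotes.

After 1 (w): row=0 col=5 char='t'
After 2 (h): row=0 col=4 char='_'
After 3 (w): row=0 col=5 char='t'
After 4 (l): row=0 col=6 char='w'
After 5 (G): row=5 col=0 char='b'
After 6 (gg): row=0 col=0 char='b'
After 7 (j): row=1 col=0 char='c'
After 8 (h): row=1 col=0 char='c'

Answer: cyan  one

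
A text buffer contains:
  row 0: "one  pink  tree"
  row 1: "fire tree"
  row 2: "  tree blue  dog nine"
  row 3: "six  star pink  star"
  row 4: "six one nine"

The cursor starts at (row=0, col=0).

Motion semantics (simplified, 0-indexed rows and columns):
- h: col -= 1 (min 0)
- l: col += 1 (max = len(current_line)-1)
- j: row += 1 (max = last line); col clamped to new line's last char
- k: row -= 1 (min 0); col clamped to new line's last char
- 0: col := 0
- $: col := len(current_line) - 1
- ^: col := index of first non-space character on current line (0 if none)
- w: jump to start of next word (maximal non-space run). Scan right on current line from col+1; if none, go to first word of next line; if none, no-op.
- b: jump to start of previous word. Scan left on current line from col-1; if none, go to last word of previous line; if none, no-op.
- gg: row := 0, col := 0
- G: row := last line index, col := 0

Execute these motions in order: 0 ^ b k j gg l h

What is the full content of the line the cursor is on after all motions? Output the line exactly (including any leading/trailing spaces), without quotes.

After 1 (0): row=0 col=0 char='o'
After 2 (^): row=0 col=0 char='o'
After 3 (b): row=0 col=0 char='o'
After 4 (k): row=0 col=0 char='o'
After 5 (j): row=1 col=0 char='f'
After 6 (gg): row=0 col=0 char='o'
After 7 (l): row=0 col=1 char='n'
After 8 (h): row=0 col=0 char='o'

Answer: one  pink  tree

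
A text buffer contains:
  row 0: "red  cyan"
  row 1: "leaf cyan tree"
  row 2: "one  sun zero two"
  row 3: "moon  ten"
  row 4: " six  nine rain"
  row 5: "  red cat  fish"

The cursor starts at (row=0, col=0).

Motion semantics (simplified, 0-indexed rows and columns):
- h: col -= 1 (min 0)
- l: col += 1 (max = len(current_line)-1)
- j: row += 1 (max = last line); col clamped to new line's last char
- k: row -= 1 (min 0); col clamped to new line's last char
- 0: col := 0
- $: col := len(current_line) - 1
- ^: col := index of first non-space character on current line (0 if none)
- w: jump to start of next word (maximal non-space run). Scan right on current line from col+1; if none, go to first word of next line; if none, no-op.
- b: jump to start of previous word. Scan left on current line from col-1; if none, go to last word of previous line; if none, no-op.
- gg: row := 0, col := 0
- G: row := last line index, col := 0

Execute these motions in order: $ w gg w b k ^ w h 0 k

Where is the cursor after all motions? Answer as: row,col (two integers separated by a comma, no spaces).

After 1 ($): row=0 col=8 char='n'
After 2 (w): row=1 col=0 char='l'
After 3 (gg): row=0 col=0 char='r'
After 4 (w): row=0 col=5 char='c'
After 5 (b): row=0 col=0 char='r'
After 6 (k): row=0 col=0 char='r'
After 7 (^): row=0 col=0 char='r'
After 8 (w): row=0 col=5 char='c'
After 9 (h): row=0 col=4 char='_'
After 10 (0): row=0 col=0 char='r'
After 11 (k): row=0 col=0 char='r'

Answer: 0,0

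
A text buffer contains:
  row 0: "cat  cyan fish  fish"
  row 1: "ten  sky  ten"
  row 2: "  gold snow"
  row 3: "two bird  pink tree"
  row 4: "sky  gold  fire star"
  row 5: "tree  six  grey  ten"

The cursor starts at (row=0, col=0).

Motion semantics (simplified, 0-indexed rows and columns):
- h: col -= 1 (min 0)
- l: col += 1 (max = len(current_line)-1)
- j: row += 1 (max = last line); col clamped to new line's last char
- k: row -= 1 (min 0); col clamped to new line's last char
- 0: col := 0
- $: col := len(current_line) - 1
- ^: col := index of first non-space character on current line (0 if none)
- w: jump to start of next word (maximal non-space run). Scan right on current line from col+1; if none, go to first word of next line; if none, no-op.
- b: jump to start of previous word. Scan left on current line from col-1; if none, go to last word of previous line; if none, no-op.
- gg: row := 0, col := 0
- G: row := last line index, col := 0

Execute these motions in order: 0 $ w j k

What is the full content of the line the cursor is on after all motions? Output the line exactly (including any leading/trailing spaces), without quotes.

After 1 (0): row=0 col=0 char='c'
After 2 ($): row=0 col=19 char='h'
After 3 (w): row=1 col=0 char='t'
After 4 (j): row=2 col=0 char='_'
After 5 (k): row=1 col=0 char='t'

Answer: ten  sky  ten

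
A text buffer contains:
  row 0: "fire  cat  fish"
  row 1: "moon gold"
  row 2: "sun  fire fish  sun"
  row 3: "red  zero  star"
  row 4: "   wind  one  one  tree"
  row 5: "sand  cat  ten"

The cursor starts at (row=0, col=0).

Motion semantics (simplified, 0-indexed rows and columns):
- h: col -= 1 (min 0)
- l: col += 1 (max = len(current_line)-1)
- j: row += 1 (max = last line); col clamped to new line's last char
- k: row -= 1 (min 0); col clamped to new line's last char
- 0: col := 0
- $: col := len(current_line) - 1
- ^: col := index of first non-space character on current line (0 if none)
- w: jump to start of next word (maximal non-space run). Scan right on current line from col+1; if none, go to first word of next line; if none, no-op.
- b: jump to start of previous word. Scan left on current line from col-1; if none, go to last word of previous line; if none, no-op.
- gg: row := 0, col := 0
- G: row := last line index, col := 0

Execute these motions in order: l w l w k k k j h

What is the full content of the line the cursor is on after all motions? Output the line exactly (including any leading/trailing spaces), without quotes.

After 1 (l): row=0 col=1 char='i'
After 2 (w): row=0 col=6 char='c'
After 3 (l): row=0 col=7 char='a'
After 4 (w): row=0 col=11 char='f'
After 5 (k): row=0 col=11 char='f'
After 6 (k): row=0 col=11 char='f'
After 7 (k): row=0 col=11 char='f'
After 8 (j): row=1 col=8 char='d'
After 9 (h): row=1 col=7 char='l'

Answer: moon gold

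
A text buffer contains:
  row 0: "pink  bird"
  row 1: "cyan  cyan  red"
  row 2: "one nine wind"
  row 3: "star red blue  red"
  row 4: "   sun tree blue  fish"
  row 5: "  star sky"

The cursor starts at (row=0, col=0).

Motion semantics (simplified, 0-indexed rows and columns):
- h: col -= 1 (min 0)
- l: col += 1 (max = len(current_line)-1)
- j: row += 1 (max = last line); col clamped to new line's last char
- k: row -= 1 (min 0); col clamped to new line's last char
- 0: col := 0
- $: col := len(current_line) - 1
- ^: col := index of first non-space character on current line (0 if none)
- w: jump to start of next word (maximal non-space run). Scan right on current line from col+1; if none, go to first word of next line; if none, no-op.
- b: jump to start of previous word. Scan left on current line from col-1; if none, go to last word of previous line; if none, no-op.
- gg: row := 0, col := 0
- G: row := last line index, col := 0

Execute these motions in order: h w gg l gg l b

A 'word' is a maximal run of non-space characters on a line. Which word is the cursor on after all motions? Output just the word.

After 1 (h): row=0 col=0 char='p'
After 2 (w): row=0 col=6 char='b'
After 3 (gg): row=0 col=0 char='p'
After 4 (l): row=0 col=1 char='i'
After 5 (gg): row=0 col=0 char='p'
After 6 (l): row=0 col=1 char='i'
After 7 (b): row=0 col=0 char='p'

Answer: pink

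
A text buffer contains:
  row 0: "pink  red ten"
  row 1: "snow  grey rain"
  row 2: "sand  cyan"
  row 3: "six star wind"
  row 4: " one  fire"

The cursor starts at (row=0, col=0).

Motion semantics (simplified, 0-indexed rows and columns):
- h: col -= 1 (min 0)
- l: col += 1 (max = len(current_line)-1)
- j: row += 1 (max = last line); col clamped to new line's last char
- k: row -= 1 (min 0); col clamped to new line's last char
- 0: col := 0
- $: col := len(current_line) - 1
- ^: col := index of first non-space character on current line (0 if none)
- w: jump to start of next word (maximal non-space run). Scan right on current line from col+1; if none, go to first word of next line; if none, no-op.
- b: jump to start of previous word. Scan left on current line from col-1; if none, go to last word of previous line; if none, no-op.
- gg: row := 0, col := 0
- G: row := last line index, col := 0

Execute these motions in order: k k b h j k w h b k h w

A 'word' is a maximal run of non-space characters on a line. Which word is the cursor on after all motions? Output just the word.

Answer: red

Derivation:
After 1 (k): row=0 col=0 char='p'
After 2 (k): row=0 col=0 char='p'
After 3 (b): row=0 col=0 char='p'
After 4 (h): row=0 col=0 char='p'
After 5 (j): row=1 col=0 char='s'
After 6 (k): row=0 col=0 char='p'
After 7 (w): row=0 col=6 char='r'
After 8 (h): row=0 col=5 char='_'
After 9 (b): row=0 col=0 char='p'
After 10 (k): row=0 col=0 char='p'
After 11 (h): row=0 col=0 char='p'
After 12 (w): row=0 col=6 char='r'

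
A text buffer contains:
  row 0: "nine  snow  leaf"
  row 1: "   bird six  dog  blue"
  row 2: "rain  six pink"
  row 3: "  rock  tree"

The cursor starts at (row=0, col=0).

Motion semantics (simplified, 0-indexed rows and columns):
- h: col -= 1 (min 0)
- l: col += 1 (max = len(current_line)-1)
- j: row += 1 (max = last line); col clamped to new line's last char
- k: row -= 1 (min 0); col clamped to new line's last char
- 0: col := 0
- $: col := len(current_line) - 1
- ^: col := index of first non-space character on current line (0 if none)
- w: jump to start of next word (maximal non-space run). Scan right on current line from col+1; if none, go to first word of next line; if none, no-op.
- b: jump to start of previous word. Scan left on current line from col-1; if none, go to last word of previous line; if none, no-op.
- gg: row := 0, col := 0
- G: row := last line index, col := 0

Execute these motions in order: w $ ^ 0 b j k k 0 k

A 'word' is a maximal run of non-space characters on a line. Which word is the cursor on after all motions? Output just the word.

After 1 (w): row=0 col=6 char='s'
After 2 ($): row=0 col=15 char='f'
After 3 (^): row=0 col=0 char='n'
After 4 (0): row=0 col=0 char='n'
After 5 (b): row=0 col=0 char='n'
After 6 (j): row=1 col=0 char='_'
After 7 (k): row=0 col=0 char='n'
After 8 (k): row=0 col=0 char='n'
After 9 (0): row=0 col=0 char='n'
After 10 (k): row=0 col=0 char='n'

Answer: nine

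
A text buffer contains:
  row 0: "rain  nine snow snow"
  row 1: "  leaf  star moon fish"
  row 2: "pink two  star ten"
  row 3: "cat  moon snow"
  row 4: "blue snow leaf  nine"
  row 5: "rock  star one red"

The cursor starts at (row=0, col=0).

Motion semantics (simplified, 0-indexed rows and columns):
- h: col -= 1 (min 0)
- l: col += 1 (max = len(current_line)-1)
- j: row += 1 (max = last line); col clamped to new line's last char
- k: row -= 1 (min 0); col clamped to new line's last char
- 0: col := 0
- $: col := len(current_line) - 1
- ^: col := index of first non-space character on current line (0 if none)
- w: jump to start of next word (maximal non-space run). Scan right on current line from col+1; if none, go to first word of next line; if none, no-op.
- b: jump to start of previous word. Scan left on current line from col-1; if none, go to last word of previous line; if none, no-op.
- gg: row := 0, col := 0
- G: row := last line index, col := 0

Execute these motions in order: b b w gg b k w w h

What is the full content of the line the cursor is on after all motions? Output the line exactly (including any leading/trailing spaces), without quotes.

Answer: rain  nine snow snow

Derivation:
After 1 (b): row=0 col=0 char='r'
After 2 (b): row=0 col=0 char='r'
After 3 (w): row=0 col=6 char='n'
After 4 (gg): row=0 col=0 char='r'
After 5 (b): row=0 col=0 char='r'
After 6 (k): row=0 col=0 char='r'
After 7 (w): row=0 col=6 char='n'
After 8 (w): row=0 col=11 char='s'
After 9 (h): row=0 col=10 char='_'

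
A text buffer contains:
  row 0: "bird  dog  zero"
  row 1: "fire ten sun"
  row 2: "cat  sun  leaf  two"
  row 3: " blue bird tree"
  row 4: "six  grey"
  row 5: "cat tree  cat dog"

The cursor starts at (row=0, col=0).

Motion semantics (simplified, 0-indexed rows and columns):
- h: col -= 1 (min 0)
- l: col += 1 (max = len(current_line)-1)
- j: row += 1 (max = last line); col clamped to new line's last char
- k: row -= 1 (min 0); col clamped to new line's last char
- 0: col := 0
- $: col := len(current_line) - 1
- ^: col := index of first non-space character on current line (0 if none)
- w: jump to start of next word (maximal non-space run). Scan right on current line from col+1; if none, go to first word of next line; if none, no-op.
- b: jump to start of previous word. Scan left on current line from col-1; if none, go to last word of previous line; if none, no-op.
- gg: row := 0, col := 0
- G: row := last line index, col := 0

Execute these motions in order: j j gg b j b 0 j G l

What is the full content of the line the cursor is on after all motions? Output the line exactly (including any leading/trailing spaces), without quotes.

Answer: cat tree  cat dog

Derivation:
After 1 (j): row=1 col=0 char='f'
After 2 (j): row=2 col=0 char='c'
After 3 (gg): row=0 col=0 char='b'
After 4 (b): row=0 col=0 char='b'
After 5 (j): row=1 col=0 char='f'
After 6 (b): row=0 col=11 char='z'
After 7 (0): row=0 col=0 char='b'
After 8 (j): row=1 col=0 char='f'
After 9 (G): row=5 col=0 char='c'
After 10 (l): row=5 col=1 char='a'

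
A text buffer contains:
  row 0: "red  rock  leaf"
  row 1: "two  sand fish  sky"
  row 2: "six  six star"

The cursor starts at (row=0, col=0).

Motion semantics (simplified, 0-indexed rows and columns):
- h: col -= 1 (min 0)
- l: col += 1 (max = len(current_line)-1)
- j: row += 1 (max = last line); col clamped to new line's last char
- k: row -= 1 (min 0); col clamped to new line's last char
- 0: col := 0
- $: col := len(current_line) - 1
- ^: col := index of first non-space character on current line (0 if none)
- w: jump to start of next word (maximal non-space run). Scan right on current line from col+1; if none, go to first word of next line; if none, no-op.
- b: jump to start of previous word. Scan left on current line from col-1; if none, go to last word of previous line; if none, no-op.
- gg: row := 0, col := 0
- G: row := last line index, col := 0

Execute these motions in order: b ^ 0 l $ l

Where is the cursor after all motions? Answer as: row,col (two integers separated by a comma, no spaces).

After 1 (b): row=0 col=0 char='r'
After 2 (^): row=0 col=0 char='r'
After 3 (0): row=0 col=0 char='r'
After 4 (l): row=0 col=1 char='e'
After 5 ($): row=0 col=14 char='f'
After 6 (l): row=0 col=14 char='f'

Answer: 0,14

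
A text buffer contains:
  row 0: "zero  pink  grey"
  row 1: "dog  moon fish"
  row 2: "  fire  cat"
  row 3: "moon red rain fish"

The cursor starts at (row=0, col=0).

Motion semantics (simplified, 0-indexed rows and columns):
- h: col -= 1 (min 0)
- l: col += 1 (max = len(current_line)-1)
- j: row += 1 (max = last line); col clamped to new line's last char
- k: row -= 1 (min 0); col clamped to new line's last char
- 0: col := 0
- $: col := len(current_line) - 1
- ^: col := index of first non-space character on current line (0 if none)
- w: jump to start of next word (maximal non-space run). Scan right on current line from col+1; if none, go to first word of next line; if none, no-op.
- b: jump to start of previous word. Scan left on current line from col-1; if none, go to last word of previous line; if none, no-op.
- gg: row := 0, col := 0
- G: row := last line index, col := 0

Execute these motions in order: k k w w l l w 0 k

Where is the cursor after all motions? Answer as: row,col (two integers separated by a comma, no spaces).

Answer: 0,0

Derivation:
After 1 (k): row=0 col=0 char='z'
After 2 (k): row=0 col=0 char='z'
After 3 (w): row=0 col=6 char='p'
After 4 (w): row=0 col=12 char='g'
After 5 (l): row=0 col=13 char='r'
After 6 (l): row=0 col=14 char='e'
After 7 (w): row=1 col=0 char='d'
After 8 (0): row=1 col=0 char='d'
After 9 (k): row=0 col=0 char='z'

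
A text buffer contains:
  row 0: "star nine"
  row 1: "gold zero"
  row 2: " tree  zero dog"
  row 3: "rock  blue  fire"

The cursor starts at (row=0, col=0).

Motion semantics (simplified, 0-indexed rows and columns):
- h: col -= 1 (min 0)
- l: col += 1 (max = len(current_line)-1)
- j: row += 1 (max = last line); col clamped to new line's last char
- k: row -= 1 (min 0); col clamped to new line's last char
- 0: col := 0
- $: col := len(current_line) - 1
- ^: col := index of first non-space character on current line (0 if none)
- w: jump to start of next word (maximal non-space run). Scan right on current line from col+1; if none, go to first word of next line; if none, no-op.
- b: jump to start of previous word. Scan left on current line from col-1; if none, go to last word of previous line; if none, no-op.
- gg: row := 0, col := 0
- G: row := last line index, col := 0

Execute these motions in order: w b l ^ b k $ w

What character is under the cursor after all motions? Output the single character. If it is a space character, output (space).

After 1 (w): row=0 col=5 char='n'
After 2 (b): row=0 col=0 char='s'
After 3 (l): row=0 col=1 char='t'
After 4 (^): row=0 col=0 char='s'
After 5 (b): row=0 col=0 char='s'
After 6 (k): row=0 col=0 char='s'
After 7 ($): row=0 col=8 char='e'
After 8 (w): row=1 col=0 char='g'

Answer: g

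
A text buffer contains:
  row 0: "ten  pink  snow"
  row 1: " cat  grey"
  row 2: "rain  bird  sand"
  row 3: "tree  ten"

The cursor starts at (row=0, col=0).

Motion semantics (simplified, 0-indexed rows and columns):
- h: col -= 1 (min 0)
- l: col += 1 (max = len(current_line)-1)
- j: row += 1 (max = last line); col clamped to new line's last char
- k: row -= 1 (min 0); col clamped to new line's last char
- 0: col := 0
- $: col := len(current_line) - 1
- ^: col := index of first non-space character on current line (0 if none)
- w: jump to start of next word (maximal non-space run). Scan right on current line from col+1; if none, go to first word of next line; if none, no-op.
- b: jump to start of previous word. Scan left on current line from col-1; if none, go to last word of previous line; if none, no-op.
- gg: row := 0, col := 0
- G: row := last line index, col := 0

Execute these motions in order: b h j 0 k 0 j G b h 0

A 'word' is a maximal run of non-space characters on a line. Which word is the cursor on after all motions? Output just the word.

Answer: rain

Derivation:
After 1 (b): row=0 col=0 char='t'
After 2 (h): row=0 col=0 char='t'
After 3 (j): row=1 col=0 char='_'
After 4 (0): row=1 col=0 char='_'
After 5 (k): row=0 col=0 char='t'
After 6 (0): row=0 col=0 char='t'
After 7 (j): row=1 col=0 char='_'
After 8 (G): row=3 col=0 char='t'
After 9 (b): row=2 col=12 char='s'
After 10 (h): row=2 col=11 char='_'
After 11 (0): row=2 col=0 char='r'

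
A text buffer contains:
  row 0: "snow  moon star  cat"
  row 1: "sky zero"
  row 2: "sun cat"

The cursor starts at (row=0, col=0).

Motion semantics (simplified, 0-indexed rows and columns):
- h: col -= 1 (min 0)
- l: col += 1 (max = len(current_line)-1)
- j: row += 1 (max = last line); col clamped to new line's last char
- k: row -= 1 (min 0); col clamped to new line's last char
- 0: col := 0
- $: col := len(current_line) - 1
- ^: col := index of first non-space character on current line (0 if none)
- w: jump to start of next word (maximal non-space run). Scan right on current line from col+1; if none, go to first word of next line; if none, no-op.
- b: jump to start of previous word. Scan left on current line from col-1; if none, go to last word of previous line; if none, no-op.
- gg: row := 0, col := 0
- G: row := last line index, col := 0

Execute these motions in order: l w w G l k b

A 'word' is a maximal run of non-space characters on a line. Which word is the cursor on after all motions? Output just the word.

Answer: sky

Derivation:
After 1 (l): row=0 col=1 char='n'
After 2 (w): row=0 col=6 char='m'
After 3 (w): row=0 col=11 char='s'
After 4 (G): row=2 col=0 char='s'
After 5 (l): row=2 col=1 char='u'
After 6 (k): row=1 col=1 char='k'
After 7 (b): row=1 col=0 char='s'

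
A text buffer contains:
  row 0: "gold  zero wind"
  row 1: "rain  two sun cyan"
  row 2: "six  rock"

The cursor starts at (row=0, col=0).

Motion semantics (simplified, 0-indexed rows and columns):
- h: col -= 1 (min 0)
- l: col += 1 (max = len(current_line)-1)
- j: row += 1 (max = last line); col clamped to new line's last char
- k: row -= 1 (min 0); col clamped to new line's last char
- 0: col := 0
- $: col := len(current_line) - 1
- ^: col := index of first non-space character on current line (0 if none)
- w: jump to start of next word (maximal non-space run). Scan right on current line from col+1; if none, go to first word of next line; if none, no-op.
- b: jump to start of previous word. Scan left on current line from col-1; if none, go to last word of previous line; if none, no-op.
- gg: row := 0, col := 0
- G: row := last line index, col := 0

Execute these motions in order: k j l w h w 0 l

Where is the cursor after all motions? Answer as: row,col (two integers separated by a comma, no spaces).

After 1 (k): row=0 col=0 char='g'
After 2 (j): row=1 col=0 char='r'
After 3 (l): row=1 col=1 char='a'
After 4 (w): row=1 col=6 char='t'
After 5 (h): row=1 col=5 char='_'
After 6 (w): row=1 col=6 char='t'
After 7 (0): row=1 col=0 char='r'
After 8 (l): row=1 col=1 char='a'

Answer: 1,1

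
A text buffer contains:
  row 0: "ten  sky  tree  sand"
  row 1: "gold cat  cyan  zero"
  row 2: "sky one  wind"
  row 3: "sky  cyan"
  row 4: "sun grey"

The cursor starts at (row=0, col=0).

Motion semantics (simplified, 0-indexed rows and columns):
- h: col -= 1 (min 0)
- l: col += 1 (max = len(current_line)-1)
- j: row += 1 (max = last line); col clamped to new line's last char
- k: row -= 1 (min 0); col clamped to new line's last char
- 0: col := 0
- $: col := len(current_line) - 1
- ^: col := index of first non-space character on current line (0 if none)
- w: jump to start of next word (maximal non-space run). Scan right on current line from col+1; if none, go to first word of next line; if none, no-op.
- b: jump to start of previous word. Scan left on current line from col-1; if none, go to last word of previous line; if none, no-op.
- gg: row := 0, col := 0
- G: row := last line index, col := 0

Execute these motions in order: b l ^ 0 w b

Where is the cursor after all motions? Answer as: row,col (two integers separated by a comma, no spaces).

After 1 (b): row=0 col=0 char='t'
After 2 (l): row=0 col=1 char='e'
After 3 (^): row=0 col=0 char='t'
After 4 (0): row=0 col=0 char='t'
After 5 (w): row=0 col=5 char='s'
After 6 (b): row=0 col=0 char='t'

Answer: 0,0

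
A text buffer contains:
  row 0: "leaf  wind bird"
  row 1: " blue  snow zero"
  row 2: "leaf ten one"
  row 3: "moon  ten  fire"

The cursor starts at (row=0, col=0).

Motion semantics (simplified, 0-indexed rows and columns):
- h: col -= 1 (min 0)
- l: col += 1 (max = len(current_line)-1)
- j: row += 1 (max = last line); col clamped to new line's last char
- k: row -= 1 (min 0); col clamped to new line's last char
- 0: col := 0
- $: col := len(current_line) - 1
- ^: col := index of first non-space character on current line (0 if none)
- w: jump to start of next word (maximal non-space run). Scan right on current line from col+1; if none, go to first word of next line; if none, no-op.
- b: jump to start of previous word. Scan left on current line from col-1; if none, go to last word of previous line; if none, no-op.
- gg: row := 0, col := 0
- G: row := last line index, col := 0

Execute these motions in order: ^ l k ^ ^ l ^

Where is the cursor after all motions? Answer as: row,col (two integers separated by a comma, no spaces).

After 1 (^): row=0 col=0 char='l'
After 2 (l): row=0 col=1 char='e'
After 3 (k): row=0 col=1 char='e'
After 4 (^): row=0 col=0 char='l'
After 5 (^): row=0 col=0 char='l'
After 6 (l): row=0 col=1 char='e'
After 7 (^): row=0 col=0 char='l'

Answer: 0,0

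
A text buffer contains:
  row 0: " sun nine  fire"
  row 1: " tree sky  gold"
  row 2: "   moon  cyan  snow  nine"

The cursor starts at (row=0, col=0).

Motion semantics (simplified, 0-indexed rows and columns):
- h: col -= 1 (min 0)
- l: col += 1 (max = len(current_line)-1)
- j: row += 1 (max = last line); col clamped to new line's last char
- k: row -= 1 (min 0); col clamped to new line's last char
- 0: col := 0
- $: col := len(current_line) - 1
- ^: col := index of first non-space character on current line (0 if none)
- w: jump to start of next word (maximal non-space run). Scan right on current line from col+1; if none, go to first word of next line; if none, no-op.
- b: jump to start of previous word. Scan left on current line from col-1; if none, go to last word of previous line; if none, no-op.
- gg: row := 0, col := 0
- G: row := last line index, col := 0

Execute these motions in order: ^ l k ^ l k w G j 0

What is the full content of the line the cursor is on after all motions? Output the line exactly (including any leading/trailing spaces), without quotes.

Answer:    moon  cyan  snow  nine

Derivation:
After 1 (^): row=0 col=1 char='s'
After 2 (l): row=0 col=2 char='u'
After 3 (k): row=0 col=2 char='u'
After 4 (^): row=0 col=1 char='s'
After 5 (l): row=0 col=2 char='u'
After 6 (k): row=0 col=2 char='u'
After 7 (w): row=0 col=5 char='n'
After 8 (G): row=2 col=0 char='_'
After 9 (j): row=2 col=0 char='_'
After 10 (0): row=2 col=0 char='_'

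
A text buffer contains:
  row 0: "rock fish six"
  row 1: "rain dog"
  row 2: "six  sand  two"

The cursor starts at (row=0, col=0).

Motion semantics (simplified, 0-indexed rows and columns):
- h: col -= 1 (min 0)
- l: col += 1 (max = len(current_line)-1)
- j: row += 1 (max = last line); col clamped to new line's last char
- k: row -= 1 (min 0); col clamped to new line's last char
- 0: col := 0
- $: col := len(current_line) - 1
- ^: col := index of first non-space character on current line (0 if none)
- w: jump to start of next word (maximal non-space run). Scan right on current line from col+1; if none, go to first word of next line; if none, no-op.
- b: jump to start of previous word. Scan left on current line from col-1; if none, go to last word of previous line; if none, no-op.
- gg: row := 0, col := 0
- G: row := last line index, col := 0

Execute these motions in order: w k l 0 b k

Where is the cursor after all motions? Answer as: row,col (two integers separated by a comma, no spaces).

After 1 (w): row=0 col=5 char='f'
After 2 (k): row=0 col=5 char='f'
After 3 (l): row=0 col=6 char='i'
After 4 (0): row=0 col=0 char='r'
After 5 (b): row=0 col=0 char='r'
After 6 (k): row=0 col=0 char='r'

Answer: 0,0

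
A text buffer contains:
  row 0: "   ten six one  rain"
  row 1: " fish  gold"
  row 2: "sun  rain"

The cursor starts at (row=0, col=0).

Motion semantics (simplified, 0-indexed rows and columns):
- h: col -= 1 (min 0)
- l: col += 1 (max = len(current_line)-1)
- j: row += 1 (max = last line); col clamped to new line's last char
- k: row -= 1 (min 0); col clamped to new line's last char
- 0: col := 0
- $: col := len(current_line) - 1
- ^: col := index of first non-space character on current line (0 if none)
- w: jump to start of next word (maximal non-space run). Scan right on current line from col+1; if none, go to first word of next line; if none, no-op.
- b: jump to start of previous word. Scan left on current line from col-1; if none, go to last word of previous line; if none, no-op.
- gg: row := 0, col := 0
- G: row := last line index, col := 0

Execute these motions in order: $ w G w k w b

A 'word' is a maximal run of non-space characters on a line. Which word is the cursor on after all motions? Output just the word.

Answer: fish

Derivation:
After 1 ($): row=0 col=19 char='n'
After 2 (w): row=1 col=1 char='f'
After 3 (G): row=2 col=0 char='s'
After 4 (w): row=2 col=5 char='r'
After 5 (k): row=1 col=5 char='_'
After 6 (w): row=1 col=7 char='g'
After 7 (b): row=1 col=1 char='f'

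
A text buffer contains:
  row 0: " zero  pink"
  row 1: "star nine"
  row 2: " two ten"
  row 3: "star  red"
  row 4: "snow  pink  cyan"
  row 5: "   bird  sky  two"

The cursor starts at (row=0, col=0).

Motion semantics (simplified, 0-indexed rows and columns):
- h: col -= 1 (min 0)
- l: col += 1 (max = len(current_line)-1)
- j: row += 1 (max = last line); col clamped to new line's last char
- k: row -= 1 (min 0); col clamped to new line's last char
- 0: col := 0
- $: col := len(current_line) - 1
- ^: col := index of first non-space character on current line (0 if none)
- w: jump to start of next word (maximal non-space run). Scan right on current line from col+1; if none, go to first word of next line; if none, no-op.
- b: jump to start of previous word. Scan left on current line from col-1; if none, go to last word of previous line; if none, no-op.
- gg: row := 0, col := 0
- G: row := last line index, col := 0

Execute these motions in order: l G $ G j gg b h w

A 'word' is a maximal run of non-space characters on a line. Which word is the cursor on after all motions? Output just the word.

Answer: zero

Derivation:
After 1 (l): row=0 col=1 char='z'
After 2 (G): row=5 col=0 char='_'
After 3 ($): row=5 col=16 char='o'
After 4 (G): row=5 col=0 char='_'
After 5 (j): row=5 col=0 char='_'
After 6 (gg): row=0 col=0 char='_'
After 7 (b): row=0 col=0 char='_'
After 8 (h): row=0 col=0 char='_'
After 9 (w): row=0 col=1 char='z'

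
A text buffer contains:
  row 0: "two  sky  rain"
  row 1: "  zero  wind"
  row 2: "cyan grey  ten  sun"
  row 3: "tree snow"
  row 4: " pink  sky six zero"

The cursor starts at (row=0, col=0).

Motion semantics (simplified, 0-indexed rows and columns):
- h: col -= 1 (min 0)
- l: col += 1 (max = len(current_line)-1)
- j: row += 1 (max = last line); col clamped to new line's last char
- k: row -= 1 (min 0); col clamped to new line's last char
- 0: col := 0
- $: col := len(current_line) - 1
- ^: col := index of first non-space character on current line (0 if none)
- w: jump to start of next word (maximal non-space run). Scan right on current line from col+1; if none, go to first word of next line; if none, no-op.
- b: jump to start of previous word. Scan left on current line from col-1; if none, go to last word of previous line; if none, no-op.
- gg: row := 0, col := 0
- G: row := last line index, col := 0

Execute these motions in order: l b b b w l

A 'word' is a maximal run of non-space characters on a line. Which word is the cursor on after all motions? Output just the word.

After 1 (l): row=0 col=1 char='w'
After 2 (b): row=0 col=0 char='t'
After 3 (b): row=0 col=0 char='t'
After 4 (b): row=0 col=0 char='t'
After 5 (w): row=0 col=5 char='s'
After 6 (l): row=0 col=6 char='k'

Answer: sky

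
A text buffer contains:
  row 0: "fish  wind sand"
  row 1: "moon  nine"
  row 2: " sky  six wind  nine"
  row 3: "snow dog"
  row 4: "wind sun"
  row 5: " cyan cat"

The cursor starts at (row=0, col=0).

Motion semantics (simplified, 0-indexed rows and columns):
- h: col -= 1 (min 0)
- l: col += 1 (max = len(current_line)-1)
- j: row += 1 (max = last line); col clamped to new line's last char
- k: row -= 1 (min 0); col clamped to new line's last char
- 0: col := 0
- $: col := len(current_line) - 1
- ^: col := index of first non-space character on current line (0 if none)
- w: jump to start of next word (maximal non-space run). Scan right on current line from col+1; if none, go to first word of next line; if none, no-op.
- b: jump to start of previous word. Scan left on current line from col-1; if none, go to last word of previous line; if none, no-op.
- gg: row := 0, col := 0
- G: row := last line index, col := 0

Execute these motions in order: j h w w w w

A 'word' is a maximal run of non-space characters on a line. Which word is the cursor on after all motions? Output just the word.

Answer: wind

Derivation:
After 1 (j): row=1 col=0 char='m'
After 2 (h): row=1 col=0 char='m'
After 3 (w): row=1 col=6 char='n'
After 4 (w): row=2 col=1 char='s'
After 5 (w): row=2 col=6 char='s'
After 6 (w): row=2 col=10 char='w'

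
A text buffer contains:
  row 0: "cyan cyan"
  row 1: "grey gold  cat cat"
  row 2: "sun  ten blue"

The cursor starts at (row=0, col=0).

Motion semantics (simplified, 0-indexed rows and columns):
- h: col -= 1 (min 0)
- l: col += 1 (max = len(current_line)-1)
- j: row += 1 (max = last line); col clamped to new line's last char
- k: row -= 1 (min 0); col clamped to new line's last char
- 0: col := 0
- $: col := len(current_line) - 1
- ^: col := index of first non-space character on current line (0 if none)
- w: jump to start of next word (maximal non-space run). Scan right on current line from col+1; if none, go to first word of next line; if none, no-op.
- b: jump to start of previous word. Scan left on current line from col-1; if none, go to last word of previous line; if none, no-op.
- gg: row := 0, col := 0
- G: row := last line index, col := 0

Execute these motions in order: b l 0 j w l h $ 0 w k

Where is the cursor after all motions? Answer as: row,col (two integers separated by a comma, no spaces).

After 1 (b): row=0 col=0 char='c'
After 2 (l): row=0 col=1 char='y'
After 3 (0): row=0 col=0 char='c'
After 4 (j): row=1 col=0 char='g'
After 5 (w): row=1 col=5 char='g'
After 6 (l): row=1 col=6 char='o'
After 7 (h): row=1 col=5 char='g'
After 8 ($): row=1 col=17 char='t'
After 9 (0): row=1 col=0 char='g'
After 10 (w): row=1 col=5 char='g'
After 11 (k): row=0 col=5 char='c'

Answer: 0,5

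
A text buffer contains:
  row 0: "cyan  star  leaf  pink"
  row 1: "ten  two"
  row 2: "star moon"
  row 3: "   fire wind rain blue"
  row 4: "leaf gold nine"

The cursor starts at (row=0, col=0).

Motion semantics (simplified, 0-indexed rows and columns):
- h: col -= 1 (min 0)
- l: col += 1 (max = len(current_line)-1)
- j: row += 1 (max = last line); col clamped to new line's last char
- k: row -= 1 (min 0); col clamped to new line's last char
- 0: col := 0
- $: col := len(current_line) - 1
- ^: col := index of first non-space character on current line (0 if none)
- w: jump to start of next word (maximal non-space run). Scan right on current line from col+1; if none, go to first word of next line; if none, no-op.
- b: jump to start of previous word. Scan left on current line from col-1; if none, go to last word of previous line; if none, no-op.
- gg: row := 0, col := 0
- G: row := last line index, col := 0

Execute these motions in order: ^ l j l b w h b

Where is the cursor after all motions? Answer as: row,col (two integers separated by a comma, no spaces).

After 1 (^): row=0 col=0 char='c'
After 2 (l): row=0 col=1 char='y'
After 3 (j): row=1 col=1 char='e'
After 4 (l): row=1 col=2 char='n'
After 5 (b): row=1 col=0 char='t'
After 6 (w): row=1 col=5 char='t'
After 7 (h): row=1 col=4 char='_'
After 8 (b): row=1 col=0 char='t'

Answer: 1,0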